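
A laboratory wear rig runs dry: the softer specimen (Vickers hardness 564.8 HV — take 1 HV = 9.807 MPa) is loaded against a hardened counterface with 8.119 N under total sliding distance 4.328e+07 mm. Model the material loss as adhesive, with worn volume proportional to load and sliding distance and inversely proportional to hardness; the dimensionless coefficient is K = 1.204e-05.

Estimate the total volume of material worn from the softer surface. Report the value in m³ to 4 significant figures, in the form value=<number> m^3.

value=7.638e-10 m^3

Intermediate values appear rounded; the algebra maintains full float precision. Rounded just once to 4 significant digits.
Convert: Distance covered L = 4.328e+07 mm = 4.328e+04 m.
Convert: Hardness H = 564.8 HV × 9.807 MPa/HV = 5539 MPa = 5.539e+09 Pa.
SI base units throughout: W = 8.119 N, H = 5.539e+09 Pa, K = 1.204e-05.
Worn volume V = K·W·L/H = 1.204e-05 · 8.119 · 4.328e+04 / 5.539e+09 = 7.638e-10 m³.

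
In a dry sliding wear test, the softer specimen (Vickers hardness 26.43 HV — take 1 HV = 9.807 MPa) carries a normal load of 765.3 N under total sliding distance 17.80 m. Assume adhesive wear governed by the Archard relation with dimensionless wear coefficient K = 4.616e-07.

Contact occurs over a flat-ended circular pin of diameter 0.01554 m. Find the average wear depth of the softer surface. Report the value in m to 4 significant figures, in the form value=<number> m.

value=1.279e-07 m

The algebra maintains exact precision. Intermediates are displayed rounded — rounded just once: four significant digits.
Convert: Hardness H = 26.43 HV × 9.807 MPa/HV = 259.2 MPa = 2.592e+08 Pa.
Convert: Contact area A = π·d²/4 = π·(0.01554 m)²/4 = 1.897e-04 m².
In SI base units: W = 765.3 N, H = 2.592e+08 Pa, K = 4.616e-07.
Apply Archard: V = K·W·L/H = 4.616e-07 · 765.3 · 17.80 / 2.592e+08 = 2.426e-11 m³.
Wear depth h = V/A = 2.426e-11 / 1.897e-04 = 1.279e-07 m.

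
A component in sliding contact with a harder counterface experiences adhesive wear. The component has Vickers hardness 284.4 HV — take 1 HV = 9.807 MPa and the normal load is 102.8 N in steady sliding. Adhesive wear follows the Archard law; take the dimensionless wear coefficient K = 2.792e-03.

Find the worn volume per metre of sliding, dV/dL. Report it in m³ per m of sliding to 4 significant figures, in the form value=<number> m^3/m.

The intermediates appear rounded. The algebra carries full precision, and a lone final rounding: four significant figures.
Convert: Hardness H = 284.4 HV × 9.807 MPa/HV = 2789 MPa = 2.789e+09 Pa.
Collected in SI base units: W = 102.8 N, H = 2.789e+09 Pa, K = 2.792e-03.
The wear rate dV/dL = K·W/H, so: 2.792e-03 · 102.8 / 2.789e+09 = 1.029e-10 m³/m.

value=1.029e-10 m^3/m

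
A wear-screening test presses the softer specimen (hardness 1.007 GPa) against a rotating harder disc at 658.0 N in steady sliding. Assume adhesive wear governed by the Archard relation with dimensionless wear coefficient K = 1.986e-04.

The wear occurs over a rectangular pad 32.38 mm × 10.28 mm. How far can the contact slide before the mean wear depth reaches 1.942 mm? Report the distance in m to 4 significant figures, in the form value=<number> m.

value=4981 m

The computation runs at exact precision; printed values are rounded. Rounded just once: four significant figures.
Convert: Hardness H = 1.007 GPa = 1.007e+09 Pa.
Convert: Pad sides 32.38 mm × 10.28 mm = 0.03238 m × 0.01028 m. Contact area A = 0.03238 m × 0.01028 m = 3.329e-04 m².
Convert: Depth limit h_lim = 1.942 mm = 0.001942 m.
Collected in SI base units: W = 658.0 N, H = 1.007e+09 Pa, K = 1.986e-04.
Limit volume V_lim = h_lim·A = 0.001942 · 3.329e-04 = 6.464e-07 m³.
Sliding life L = V_lim·H/(K·W) = 6.464e-07 · 1.007e+09 / (1.986e-04 · 658.0) = 4981 m.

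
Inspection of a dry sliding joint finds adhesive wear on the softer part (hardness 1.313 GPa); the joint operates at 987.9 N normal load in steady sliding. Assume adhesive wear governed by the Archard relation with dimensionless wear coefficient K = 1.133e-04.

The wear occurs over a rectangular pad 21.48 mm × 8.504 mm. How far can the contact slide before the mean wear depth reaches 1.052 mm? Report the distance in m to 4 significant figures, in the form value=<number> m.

value=2254 m

All arithmetic holds exact precision. Quoted intermediates are rounded — one last rounding: four significant figures.
Hardness H = 1.313 GPa = 1.313e+09 Pa.
Pad sides 21.48 mm × 8.504 mm = 0.02148 m × 0.008504 m. Contact area A = 0.02148 m × 0.008504 m = 1.827e-04 m².
Depth limit h_lim = 1.052 mm = 0.001052 m.
Expressed in SI base units: W = 987.9 N, H = 1.313e+09 Pa, K = 1.133e-04.
Wearable volume V_lim = h_lim·A = 0.001052 · 1.827e-04 = 1.922e-07 m³.
So the life L = V_lim·H/(K·W) = 1.922e-07 · 1.313e+09 / (1.133e-04 · 987.9) = 2254 m.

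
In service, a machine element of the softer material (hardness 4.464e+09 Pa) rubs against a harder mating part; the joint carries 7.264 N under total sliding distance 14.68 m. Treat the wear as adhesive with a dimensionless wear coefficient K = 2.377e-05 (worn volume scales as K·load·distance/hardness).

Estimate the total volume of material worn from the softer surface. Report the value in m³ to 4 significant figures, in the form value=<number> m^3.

Intermediates are printed rounded. The computation runs at full precision; rounded just once: four significant figures.
Expressed in SI base units: W = 7.264 N, H = 4.464e+09 Pa, K = 2.377e-05.
Apply Archard: V = K·W·L/H = 2.377e-05 · 7.264 · 14.68 / 4.464e+09 = 5.678e-13 m³.

value=5.678e-13 m^3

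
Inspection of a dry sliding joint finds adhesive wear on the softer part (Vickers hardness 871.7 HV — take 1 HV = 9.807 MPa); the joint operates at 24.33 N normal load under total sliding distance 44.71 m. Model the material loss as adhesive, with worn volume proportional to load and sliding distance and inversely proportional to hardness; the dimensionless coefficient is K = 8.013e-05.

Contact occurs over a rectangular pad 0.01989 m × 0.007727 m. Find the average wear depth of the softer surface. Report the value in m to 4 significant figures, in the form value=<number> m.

value=6.634e-08 m

The intermediates are shown rounded — all arithmetic holds full precision, and a single final rounding to four significant figures.
Convert: Hardness H = 871.7 HV × 9.807 MPa/HV = 8549 MPa = 8.549e+09 Pa.
Convert: Contact area A = 0.01989 m × 0.007727 m = 1.537e-04 m².
In SI base units, W = 24.33 N, H = 8.549e+09 Pa, K = 8.013e-05.
Archard relation: V = K·W·L/H = 8.013e-05 · 24.33 · 44.71 / 8.549e+09 = 1.020e-11 m³.
Average depth h = V/A = 1.020e-11 / 1.537e-04 = 6.634e-08 m.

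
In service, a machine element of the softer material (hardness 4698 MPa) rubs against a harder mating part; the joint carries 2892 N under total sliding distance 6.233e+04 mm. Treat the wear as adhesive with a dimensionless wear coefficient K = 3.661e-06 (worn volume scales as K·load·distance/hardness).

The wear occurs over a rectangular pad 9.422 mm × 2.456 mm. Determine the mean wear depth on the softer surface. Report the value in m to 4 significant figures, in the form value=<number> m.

The computation runs at full precision. Intermediate values are displayed rounded; one final rounding, at four significant digits.
Convert: The distance L = 6.233e+04 mm = 62.33 m.
Convert: Hardness H = 4698 MPa = 4.698e+09 Pa.
Convert: Pad sides 9.422 mm × 2.456 mm = 0.009422 m × 0.002456 m. Contact area A = 0.009422 m × 0.002456 m = 2.314e-05 m².
As SI base values: W = 2892 N, H = 4.698e+09 Pa, K = 3.661e-06.
By Archard's law, V = K·W·L/H = 3.661e-06 · 2892 · 62.33 / 4.698e+09 = 1.405e-10 m³.
Wear depth h = V/A = 1.405e-10 / 2.314e-05 = 6.070e-06 m.

value=6.070e-06 m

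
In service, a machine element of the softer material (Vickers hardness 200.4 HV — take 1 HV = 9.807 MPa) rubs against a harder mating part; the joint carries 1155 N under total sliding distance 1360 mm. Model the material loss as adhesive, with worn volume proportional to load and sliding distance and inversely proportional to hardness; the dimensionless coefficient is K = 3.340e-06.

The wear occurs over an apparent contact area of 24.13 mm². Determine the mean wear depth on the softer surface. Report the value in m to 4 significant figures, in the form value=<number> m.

value=1.106e-07 m

Intermediates are displayed rounded, and all arithmetic keeps full float precision, and a single final rounding to 4 significant digits.
The distance L = 1360 mm = 1.360 m.
Hardness H = 200.4 HV × 9.807 MPa/HV = 1965 MPa = 1.965e+09 Pa.
Contact area A = 24.13 mm² = 2.413e-05 m².
In SI base units, W = 1155 N, H = 1.965e+09 Pa, K = 3.340e-06.
Archard volume V = K·W·L/H = 3.340e-06 · 1155 · 1.360 / 1.965e+09 = 2.670e-12 m³.
Mean wear depth h = V/A = 2.670e-12 / 2.413e-05 = 1.106e-07 m.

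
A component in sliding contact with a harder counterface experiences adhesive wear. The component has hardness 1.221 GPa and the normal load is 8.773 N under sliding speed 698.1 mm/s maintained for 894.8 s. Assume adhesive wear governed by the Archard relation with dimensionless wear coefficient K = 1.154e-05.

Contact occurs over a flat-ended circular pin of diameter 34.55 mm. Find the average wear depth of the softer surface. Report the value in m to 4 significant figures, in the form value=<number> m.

Every step carries full precision. Intermediate values are shown rounded — one last rounding to four significant digits.
Sliding speed v = 698.1 mm/s = 0.6981 m/s. Distance covered L = v·t = 0.6981 m/s × 894.8 s = 624.7 m.
Hardness H = 1.221 GPa = 1.221e+09 Pa.
Pin diameter d = 34.55 mm = 0.03455 m. Contact area A = π·d²/4 = π·(0.03455 m)²/4 = 9.375e-04 m².
As SI base values: W = 8.773 N, H = 1.221e+09 Pa, K = 1.154e-05.
Volume removed: V = K·W·L/H = 1.154e-05 · 8.773 · 624.7 / 1.221e+09 = 5.179e-11 m³.
Average depth h = V/A = 5.179e-11 / 9.375e-04 = 5.525e-08 m.

value=5.525e-08 m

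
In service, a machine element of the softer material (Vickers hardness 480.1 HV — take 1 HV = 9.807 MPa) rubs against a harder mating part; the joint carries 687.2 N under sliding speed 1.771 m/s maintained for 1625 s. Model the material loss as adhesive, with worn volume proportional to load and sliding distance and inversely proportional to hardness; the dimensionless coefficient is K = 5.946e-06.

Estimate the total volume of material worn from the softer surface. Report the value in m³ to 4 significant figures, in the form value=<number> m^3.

Quoted intermediates are rounded — all working math runs at full float precision; a single final rounding: 4 significant digits.
Total distance L = v·t = 1.771 m/s × 1625 s = 2878 m.
Hardness H = 480.1 HV × 9.807 MPa/HV = 4708 MPa = 4.708e+09 Pa.
Collected in SI base units: W = 687.2 N, H = 4.708e+09 Pa, K = 5.946e-06.
By Archard's law, V = K·W·L/H = 5.946e-06 · 687.2 · 2878 / 4.708e+09 = 2.498e-09 m³.

value=2.498e-09 m^3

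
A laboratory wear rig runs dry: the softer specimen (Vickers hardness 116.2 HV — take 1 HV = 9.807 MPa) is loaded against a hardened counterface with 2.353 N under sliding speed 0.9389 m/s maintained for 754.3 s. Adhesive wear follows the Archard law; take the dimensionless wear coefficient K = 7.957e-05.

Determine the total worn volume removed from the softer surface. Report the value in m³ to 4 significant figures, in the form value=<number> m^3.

value=1.164e-10 m^3

Intermediate values appear rounded. The computation maintains exact precision — one final rounding: four significant digits.
Distance covered L = v·t = 0.9389 m/s × 754.3 s = 708.2 m.
Hardness H = 116.2 HV × 9.807 MPa/HV = 1140 MPa = 1.140e+09 Pa.
Collected in SI base units: W = 2.353 N, H = 1.140e+09 Pa, K = 7.957e-05.
Archard relation: V = K·W·L/H = 7.957e-05 · 2.353 · 708.2 / 1.140e+09 = 1.164e-10 m³.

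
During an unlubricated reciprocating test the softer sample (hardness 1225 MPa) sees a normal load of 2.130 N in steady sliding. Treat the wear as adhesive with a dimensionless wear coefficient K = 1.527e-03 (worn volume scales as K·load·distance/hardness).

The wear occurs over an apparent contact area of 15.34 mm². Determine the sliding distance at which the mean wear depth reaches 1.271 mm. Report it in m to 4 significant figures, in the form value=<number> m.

value=7343 m

The computation carries full float precision. Intermediate values are shown rounded. Rounded just once to four significant digits.
Convert: Hardness H = 1225 MPa = 1.225e+09 Pa.
Convert: Contact area A = 15.34 mm² = 1.534e-05 m².
Convert: Depth limit h_lim = 1.271 mm = 0.001271 m.
Working in SI base units: W = 2.130 N, H = 1.225e+09 Pa, K = 1.527e-03.
Allowed volume V_lim = h_lim·A = 0.001271 · 1.534e-05 = 1.950e-08 m³.
Thus life L = V_lim·H/(K·W) = 1.950e-08 · 1.225e+09 / (1.527e-03 · 2.130) = 7343 m.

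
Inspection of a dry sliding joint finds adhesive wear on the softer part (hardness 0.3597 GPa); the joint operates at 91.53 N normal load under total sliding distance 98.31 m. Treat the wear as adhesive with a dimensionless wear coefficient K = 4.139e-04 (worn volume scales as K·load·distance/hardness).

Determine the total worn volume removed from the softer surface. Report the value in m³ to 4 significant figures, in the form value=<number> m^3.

value=1.035e-08 m^3

All working math carries full float precision; intermediates are displayed rounded; one last rounding to 4 significant digits.
Convert: Hardness H = 0.3597 GPa = 3.597e+08 Pa.
As SI base values: W = 91.53 N, H = 3.597e+08 Pa, K = 4.139e-04.
Worn volume V = K·W·L/H = 4.139e-04 · 91.53 · 98.31 / 3.597e+08 = 1.035e-08 m³.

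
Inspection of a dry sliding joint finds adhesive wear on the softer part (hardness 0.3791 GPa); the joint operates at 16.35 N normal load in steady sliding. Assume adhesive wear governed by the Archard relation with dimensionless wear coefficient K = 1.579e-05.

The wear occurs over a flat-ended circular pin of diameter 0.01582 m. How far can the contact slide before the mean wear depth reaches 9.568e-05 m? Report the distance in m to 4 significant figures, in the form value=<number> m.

value=2.762e+04 m

Intermediate values are shown rounded, and all arithmetic holds full precision. Rounded just once, at 4 significant digits.
Convert: Hardness H = 0.3791 GPa = 3.791e+08 Pa.
Convert: Contact area A = π·d²/4 = π·(0.01582 m)²/4 = 1.966e-04 m².
In SI base units, W = 16.35 N, H = 3.791e+08 Pa, K = 1.579e-05.
Permissible volume V_lim = h_lim·A = 9.568e-05 · 1.966e-04 = 1.881e-08 m³.
Sliding life L = V_lim·H/(K·W) = 1.881e-08 · 3.791e+08 / (1.579e-05 · 16.35) = 2.762e+04 m.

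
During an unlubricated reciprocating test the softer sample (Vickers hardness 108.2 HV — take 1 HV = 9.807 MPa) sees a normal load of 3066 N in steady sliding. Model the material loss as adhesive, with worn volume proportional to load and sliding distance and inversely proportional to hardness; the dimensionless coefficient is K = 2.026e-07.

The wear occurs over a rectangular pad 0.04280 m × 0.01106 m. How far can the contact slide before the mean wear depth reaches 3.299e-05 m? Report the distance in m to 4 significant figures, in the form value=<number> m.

value=2.668e+04 m

The computation holds full precision — quoted intermediates are rounded — one final rounding: four significant figures.
Hardness H = 108.2 HV × 9.807 MPa/HV = 1061 MPa = 1.061e+09 Pa.
Contact area A = 0.04280 m × 0.01106 m = 4.734e-04 m².
SI base units throughout: W = 3066 N, H = 1.061e+09 Pa, K = 2.026e-07.
Permissible volume V_lim = h_lim·A = 3.299e-05 · 4.734e-04 = 1.562e-08 m³.
Thus life L = V_lim·H/(K·W) = 1.562e-08 · 1.061e+09 / (2.026e-07 · 3066) = 2.668e+04 m.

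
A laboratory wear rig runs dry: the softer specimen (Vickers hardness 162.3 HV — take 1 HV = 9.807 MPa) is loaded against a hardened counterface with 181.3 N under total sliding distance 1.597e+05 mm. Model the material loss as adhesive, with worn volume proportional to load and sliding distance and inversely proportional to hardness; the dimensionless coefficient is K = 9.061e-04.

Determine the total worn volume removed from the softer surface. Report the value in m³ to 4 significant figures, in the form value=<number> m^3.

Intermediate values are shown rounded — the computation keeps full float precision, and rounded just once to 4 significant digits.
The distance L = 1.597e+05 mm = 159.7 m.
Hardness H = 162.3 HV × 9.807 MPa/HV = 1592 MPa = 1.592e+09 Pa.
Restated in SI base units: W = 181.3 N, H = 1.592e+09 Pa, K = 9.061e-04.
Worn volume V = K·W·L/H = 9.061e-04 · 181.3 · 159.7 / 1.592e+09 = 1.648e-08 m³.

value=1.648e-08 m^3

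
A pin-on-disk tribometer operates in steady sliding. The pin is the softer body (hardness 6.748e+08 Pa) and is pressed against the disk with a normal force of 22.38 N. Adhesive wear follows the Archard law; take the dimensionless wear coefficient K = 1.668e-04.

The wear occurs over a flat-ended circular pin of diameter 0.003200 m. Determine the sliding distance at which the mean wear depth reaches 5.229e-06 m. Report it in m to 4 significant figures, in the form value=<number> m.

Intermediates are printed rounded — each operation keeps full float precision. Rounded once at the end: 4 significant digits.
Contact area A = π·d²/4 = π·(0.003200 m)²/4 = 8.042e-06 m².
Restated in SI base units: W = 22.38 N, H = 6.748e+08 Pa, K = 1.668e-04.
Permissible volume V_lim = h_lim·A = 5.229e-06 · 8.042e-06 = 4.205e-11 m³.
Inverting, life L = V_lim·H/(K·W) = 4.205e-11 · 6.748e+08 / (1.668e-04 · 22.38) = 7.602 m.

value=7.602 m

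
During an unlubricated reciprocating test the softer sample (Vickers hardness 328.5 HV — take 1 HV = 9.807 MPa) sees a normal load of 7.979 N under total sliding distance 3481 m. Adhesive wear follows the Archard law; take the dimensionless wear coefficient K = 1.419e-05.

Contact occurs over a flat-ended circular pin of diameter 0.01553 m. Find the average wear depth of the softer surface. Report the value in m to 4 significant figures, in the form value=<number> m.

value=6.458e-07 m

The intermediates appear rounded, and all working math runs at exact precision; a lone final rounding: four significant figures.
Hardness H = 328.5 HV × 9.807 MPa/HV = 3222 MPa = 3.222e+09 Pa.
Contact area A = π·d²/4 = π·(0.01553 m)²/4 = 1.894e-04 m².
Collected in SI base units: W = 7.979 N, H = 3.222e+09 Pa, K = 1.419e-05.
The Archard volume V = K·W·L/H = 1.419e-05 · 7.979 · 3481 / 3.222e+09 = 1.223e-10 m³.
Mean depth h = V/A = 1.223e-10 / 1.894e-04 = 6.458e-07 m.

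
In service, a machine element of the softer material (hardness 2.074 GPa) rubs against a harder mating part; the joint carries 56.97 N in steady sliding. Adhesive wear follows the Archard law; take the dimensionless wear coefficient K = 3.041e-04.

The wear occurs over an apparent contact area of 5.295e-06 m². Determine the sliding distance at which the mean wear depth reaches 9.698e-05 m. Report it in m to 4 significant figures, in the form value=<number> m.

The intermediates appear rounded, and every step holds full float precision; a lone final rounding, at four significant figures.
Convert: Hardness H = 2.074 GPa = 2.074e+09 Pa.
Expressed in SI base units: W = 56.97 N, H = 2.074e+09 Pa, K = 3.041e-04.
Volume at the limit: V_lim = h_lim·A = 9.698e-05 · 5.295e-06 = 5.135e-10 m³.
Thus life L = V_lim·H/(K·W) = 5.135e-10 · 2.074e+09 / (3.041e-04 · 56.97) = 61.47 m.

value=61.47 m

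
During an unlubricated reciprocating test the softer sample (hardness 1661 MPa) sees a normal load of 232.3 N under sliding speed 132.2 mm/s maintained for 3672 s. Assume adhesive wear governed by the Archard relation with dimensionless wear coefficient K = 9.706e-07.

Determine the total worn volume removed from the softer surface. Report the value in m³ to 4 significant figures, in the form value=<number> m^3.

Each operation runs at full precision — shown intermediates are rounded — one final rounding to four significant digits.
Sliding speed v = 132.2 mm/s = 0.1322 m/s. Path length L = v·t = 0.1322 m/s × 3672 s = 485.4 m.
Hardness H = 1661 MPa = 1.661e+09 Pa.
As SI base values: W = 232.3 N, H = 1.661e+09 Pa, K = 9.706e-07.
The Archard volume V = K·W·L/H = 9.706e-07 · 232.3 · 485.4 / 1.661e+09 = 6.590e-11 m³.

value=6.590e-11 m^3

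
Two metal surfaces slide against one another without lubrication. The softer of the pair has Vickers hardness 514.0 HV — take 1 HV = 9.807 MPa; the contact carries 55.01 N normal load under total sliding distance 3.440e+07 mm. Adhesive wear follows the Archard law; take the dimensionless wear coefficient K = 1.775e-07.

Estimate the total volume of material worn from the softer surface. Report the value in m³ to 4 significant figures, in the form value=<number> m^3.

value=6.663e-11 m^3

Every step maintains full precision. Displayed values are rounded — one final rounding: 4 significant digits.
Convert: Distance L = 3.440e+07 mm = 3.440e+04 m.
Convert: Hardness H = 514.0 HV × 9.807 MPa/HV = 5041 MPa = 5.041e+09 Pa.
In SI base units, W = 55.01 N, H = 5.041e+09 Pa, K = 1.775e-07.
Wear volume V = K·W·L/H = 1.775e-07 · 55.01 · 3.440e+04 / 5.041e+09 = 6.663e-11 m³.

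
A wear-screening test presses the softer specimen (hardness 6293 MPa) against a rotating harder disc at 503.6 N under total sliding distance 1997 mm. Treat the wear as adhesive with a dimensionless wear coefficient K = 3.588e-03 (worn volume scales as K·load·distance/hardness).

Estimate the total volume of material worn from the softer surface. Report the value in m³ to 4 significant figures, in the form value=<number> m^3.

value=5.734e-10 m^3

The intermediates are displayed rounded; each operation runs at exact precision, and one last rounding, at four significant digits.
Convert: Distance covered L = 1997 mm = 1.997 m.
Convert: Hardness H = 6293 MPa = 6.293e+09 Pa.
Restated in SI base units: W = 503.6 N, H = 6.293e+09 Pa, K = 3.588e-03.
Volume removed: V = K·W·L/H = 3.588e-03 · 503.6 · 1.997 / 6.293e+09 = 5.734e-10 m³.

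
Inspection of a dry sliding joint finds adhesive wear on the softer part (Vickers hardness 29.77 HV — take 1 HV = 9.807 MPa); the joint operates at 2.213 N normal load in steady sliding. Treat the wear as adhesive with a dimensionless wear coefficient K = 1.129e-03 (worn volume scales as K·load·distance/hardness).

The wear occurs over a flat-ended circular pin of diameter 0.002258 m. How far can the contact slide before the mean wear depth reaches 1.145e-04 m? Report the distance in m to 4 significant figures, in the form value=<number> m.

value=53.58 m

The intermediates appear rounded. All working math carries exact precision, and rounded just once to 4 significant figures.
Convert: Hardness H = 29.77 HV × 9.807 MPa/HV = 292.0 MPa = 2.920e+08 Pa.
Convert: Contact area A = π·d²/4 = π·(0.002258 m)²/4 = 4.004e-06 m².
Expressed in SI base units: W = 2.213 N, H = 2.920e+08 Pa, K = 1.129e-03.
Allowed volume V_lim = h_lim·A = 1.145e-04 · 4.004e-06 = 4.585e-10 m³.
Life L = V_lim·H/(K·W) = 4.585e-10 · 2.920e+08 / (1.129e-03 · 2.213) = 53.58 m.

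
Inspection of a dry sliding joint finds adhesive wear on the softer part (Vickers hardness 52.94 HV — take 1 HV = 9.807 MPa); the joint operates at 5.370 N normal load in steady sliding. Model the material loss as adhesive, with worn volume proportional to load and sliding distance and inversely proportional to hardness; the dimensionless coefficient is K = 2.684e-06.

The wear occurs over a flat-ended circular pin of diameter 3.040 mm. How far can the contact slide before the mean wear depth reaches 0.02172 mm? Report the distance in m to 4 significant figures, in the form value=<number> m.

value=5679 m

The intermediates are printed rounded — each operation runs at full float precision — rounded just once to four significant figures.
Hardness H = 52.94 HV × 9.807 MPa/HV = 519.2 MPa = 5.192e+08 Pa.
Pin diameter d = 3.040 mm = 0.003040 m. Contact area A = π·d²/4 = π·(0.003040 m)²/4 = 7.258e-06 m².
Depth limit h_lim = 0.02172 mm = 2.172e-05 m.
Expressed in SI base units: W = 5.370 N, H = 5.192e+08 Pa, K = 2.684e-06.
Volume at the limit: V_lim = h_lim·A = 2.172e-05 · 7.258e-06 = 1.577e-10 m³.
So the life L = V_lim·H/(K·W) = 1.577e-10 · 5.192e+08 / (2.684e-06 · 5.370) = 5679 m.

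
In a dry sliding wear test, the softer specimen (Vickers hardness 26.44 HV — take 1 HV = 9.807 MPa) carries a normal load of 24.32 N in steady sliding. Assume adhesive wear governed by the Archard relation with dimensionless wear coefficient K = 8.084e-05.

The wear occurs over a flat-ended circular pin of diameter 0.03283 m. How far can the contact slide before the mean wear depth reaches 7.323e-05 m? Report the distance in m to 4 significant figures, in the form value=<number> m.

value=8176 m

Intermediates appear rounded. The algebra maintains exact precision. Rounded once at the end to 4 significant digits.
Convert: Hardness H = 26.44 HV × 9.807 MPa/HV = 259.3 MPa = 2.593e+08 Pa.
Convert: Contact area A = π·d²/4 = π·(0.03283 m)²/4 = 8.465e-04 m².
In SI base units, W = 24.32 N, H = 2.593e+08 Pa, K = 8.084e-05.
Permissible volume V_lim = h_lim·A = 7.323e-05 · 8.465e-04 = 6.199e-08 m³.
Thus life L = V_lim·H/(K·W) = 6.199e-08 · 2.593e+08 / (8.084e-05 · 24.32) = 8176 m.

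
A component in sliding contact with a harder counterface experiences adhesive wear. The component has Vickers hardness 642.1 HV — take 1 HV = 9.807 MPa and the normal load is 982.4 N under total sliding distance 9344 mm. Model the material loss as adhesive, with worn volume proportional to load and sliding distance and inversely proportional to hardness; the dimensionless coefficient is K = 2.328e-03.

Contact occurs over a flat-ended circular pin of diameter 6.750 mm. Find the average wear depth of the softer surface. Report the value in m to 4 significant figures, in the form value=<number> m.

value=9.483e-05 m

Intermediate values are displayed rounded — the algebra carries full float precision. Rounded once at the end to four significant digits.
Convert: Path length L = 9344 mm = 9.344 m.
Convert: Hardness H = 642.1 HV × 9.807 MPa/HV = 6297 MPa = 6.297e+09 Pa.
Convert: Pin diameter d = 6.750 mm = 0.006750 m. Contact area A = π·d²/4 = π·(0.006750 m)²/4 = 3.578e-05 m².
Expressed in SI base units: W = 982.4 N, H = 6.297e+09 Pa, K = 2.328e-03.
Worn volume V = K·W·L/H = 2.328e-03 · 982.4 · 9.344 / 6.297e+09 = 3.394e-09 m³.
Mean wear depth h = V/A = 3.394e-09 / 3.578e-05 = 9.483e-05 m.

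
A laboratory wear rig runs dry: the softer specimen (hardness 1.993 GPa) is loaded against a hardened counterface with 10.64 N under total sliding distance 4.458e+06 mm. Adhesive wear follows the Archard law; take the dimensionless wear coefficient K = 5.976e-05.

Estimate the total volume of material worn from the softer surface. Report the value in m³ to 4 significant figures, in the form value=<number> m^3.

Every step runs at exact precision. Intermediates are displayed rounded; rounded just once to four significant figures.
Distance L = 4.458e+06 mm = 4458 m.
Hardness H = 1.993 GPa = 1.993e+09 Pa.
In SI base units: W = 10.64 N, H = 1.993e+09 Pa, K = 5.976e-05.
Archard volume V = K·W·L/H = 5.976e-05 · 10.64 · 4458 / 1.993e+09 = 1.422e-09 m³.

value=1.422e-09 m^3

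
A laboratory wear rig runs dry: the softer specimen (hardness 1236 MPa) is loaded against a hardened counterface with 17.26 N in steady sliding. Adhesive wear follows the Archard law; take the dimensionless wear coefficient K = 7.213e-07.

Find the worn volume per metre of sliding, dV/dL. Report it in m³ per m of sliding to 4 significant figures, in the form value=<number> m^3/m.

value=1.007e-14 m^3/m

The intermediates are displayed rounded — all arithmetic holds full precision. Rounded once at the end, at 4 significant digits.
Convert: Hardness H = 1236 MPa = 1.236e+09 Pa.
Restated in SI base units: W = 17.26 N, H = 1.236e+09 Pa, K = 7.213e-07.
Wear rate dV/dL = K·W/H — distance-free: 7.213e-07 · 17.26 / 1.236e+09 = 1.007e-14 m³/m.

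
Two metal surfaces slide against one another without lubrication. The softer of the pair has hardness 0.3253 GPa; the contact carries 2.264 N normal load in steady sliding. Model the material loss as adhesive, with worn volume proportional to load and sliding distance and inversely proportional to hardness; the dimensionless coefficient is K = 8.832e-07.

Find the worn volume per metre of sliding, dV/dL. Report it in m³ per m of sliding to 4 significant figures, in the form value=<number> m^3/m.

value=6.147e-15 m^3/m

Shown intermediates are rounded; all arithmetic holds full float precision, and one final rounding: 4 significant figures.
Convert: Hardness H = 0.3253 GPa = 3.253e+08 Pa.
SI base units throughout: W = 2.264 N, H = 3.253e+08 Pa, K = 8.832e-07.
Sliding wear rate dV/dL = K·W/H (no L dependence): 8.832e-07 · 2.264 / 3.253e+08 = 6.147e-15 m³/m.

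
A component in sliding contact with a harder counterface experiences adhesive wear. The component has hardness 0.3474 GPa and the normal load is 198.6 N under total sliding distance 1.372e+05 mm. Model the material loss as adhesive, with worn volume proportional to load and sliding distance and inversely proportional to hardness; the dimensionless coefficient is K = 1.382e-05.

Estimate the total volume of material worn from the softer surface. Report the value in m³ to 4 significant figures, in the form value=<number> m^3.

All working math carries full float precision — the intermediates are displayed rounded — rounded once at the end: 4 significant figures.
Convert: Total distance L = 1.372e+05 mm = 137.2 m.
Convert: Hardness H = 0.3474 GPa = 3.474e+08 Pa.
As SI base values: W = 198.6 N, H = 3.474e+08 Pa, K = 1.382e-05.
Volume removed: V = K·W·L/H = 1.382e-05 · 198.6 · 137.2 / 3.474e+08 = 1.084e-09 m³.

value=1.084e-09 m^3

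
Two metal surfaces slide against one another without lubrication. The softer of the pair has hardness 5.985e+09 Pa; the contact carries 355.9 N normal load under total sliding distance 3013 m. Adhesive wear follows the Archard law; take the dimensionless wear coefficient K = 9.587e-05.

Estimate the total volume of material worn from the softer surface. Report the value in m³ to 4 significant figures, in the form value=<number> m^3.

value=1.718e-08 m^3

The algebra runs at exact precision — displayed values are rounded, and a lone final rounding, at four significant digits.
As SI base values: W = 355.9 N, H = 5.985e+09 Pa, K = 9.587e-05.
By Archard's law, V = K·W·L/H = 9.587e-05 · 355.9 · 3013 / 5.985e+09 = 1.718e-08 m³.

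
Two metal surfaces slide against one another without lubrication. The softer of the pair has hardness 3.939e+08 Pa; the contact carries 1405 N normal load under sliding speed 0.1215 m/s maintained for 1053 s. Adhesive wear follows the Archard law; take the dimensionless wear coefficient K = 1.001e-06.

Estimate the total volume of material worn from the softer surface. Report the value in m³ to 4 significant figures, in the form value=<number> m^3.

value=4.568e-10 m^3

Intermediates are printed rounded — all arithmetic keeps exact precision. Rounded once at the end: four significant figures.
Convert: Distance L = v·t = 0.1215 m/s × 1053 s = 127.9 m.
As SI base values: W = 1405 N, H = 3.939e+08 Pa, K = 1.001e-06.
Wear volume V = K·W·L/H = 1.001e-06 · 1405 · 127.9 / 3.939e+08 = 4.568e-10 m³.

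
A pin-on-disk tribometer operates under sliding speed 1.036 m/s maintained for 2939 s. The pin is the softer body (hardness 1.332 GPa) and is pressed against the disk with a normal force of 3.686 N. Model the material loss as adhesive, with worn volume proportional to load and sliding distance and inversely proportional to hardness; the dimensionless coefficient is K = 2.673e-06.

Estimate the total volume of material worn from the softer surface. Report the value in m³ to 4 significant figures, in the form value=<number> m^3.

value=2.252e-11 m^3

The intermediates are displayed rounded, and the algebra carries full precision — one last rounding to four significant digits.
Sliding distance L = v·t = 1.036 m/s × 2939 s = 3045 m.
Hardness H = 1.332 GPa = 1.332e+09 Pa.
Expressed in SI base units: W = 3.686 N, H = 1.332e+09 Pa, K = 2.673e-06.
By Archard's law, V = K·W·L/H = 2.673e-06 · 3.686 · 3045 / 1.332e+09 = 2.252e-11 m³.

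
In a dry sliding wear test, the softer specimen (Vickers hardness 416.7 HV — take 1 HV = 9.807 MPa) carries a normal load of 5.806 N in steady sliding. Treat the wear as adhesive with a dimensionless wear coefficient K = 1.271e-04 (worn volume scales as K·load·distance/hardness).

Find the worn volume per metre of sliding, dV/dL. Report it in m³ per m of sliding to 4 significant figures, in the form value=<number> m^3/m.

value=1.806e-13 m^3/m

The intermediates appear rounded. Every step keeps exact precision — a lone final rounding, at four significant digits.
Convert: Hardness H = 416.7 HV × 9.807 MPa/HV = 4087 MPa = 4.087e+09 Pa.
Collected in SI base units: W = 5.806 N, H = 4.087e+09 Pa, K = 1.271e-04.
The wear rate dV/dL = K·W/H (independent of L): 1.271e-04 · 5.806 / 4.087e+09 = 1.806e-13 m³/m.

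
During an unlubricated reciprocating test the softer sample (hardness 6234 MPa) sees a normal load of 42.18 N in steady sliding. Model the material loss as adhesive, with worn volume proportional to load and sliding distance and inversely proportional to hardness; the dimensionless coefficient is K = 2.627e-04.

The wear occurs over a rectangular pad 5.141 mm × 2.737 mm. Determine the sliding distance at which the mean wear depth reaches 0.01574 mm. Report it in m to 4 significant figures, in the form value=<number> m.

value=124.6 m

Quoted intermediates are rounded — the algebra keeps exact precision. Rounded once at the end, at 4 significant digits.
Hardness H = 6234 MPa = 6.234e+09 Pa.
Pad sides 5.141 mm × 2.737 mm = 0.005141 m × 0.002737 m. Contact area A = 0.005141 m × 0.002737 m = 1.407e-05 m².
Depth limit h_lim = 0.01574 mm = 1.574e-05 m.
As SI base values: W = 42.18 N, H = 6.234e+09 Pa, K = 2.627e-04.
At the depth limit, V_lim = h_lim·A = 1.574e-05 · 1.407e-05 = 2.215e-10 m³.
Life L = V_lim·H/(K·W) = 2.215e-10 · 6.234e+09 / (2.627e-04 · 42.18) = 124.6 m.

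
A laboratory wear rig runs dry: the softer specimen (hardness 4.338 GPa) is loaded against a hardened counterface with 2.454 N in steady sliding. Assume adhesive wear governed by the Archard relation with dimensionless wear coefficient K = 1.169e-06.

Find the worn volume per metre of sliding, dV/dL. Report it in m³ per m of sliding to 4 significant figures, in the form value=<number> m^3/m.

value=6.613e-16 m^3/m

The intermediates are shown rounded — all working math maintains exact precision, and rounded just once to 4 significant digits.
Hardness H = 4.338 GPa = 4.338e+09 Pa.
Expressed in SI base units: W = 2.454 N, H = 4.338e+09 Pa, K = 1.169e-06.
Volumetric rate dV/dL = K·W/H (independent of L): 1.169e-06 · 2.454 / 4.338e+09 = 6.613e-16 m³/m.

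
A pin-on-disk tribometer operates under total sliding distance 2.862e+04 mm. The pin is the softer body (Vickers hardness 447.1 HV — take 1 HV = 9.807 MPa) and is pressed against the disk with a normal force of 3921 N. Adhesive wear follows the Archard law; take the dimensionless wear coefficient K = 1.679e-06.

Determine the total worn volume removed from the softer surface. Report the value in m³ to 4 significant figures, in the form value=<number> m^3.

Intermediate values are displayed rounded; the algebra keeps full float precision, and one last rounding: four significant figures.
Convert: Distance L = 2.862e+04 mm = 28.62 m.
Convert: Hardness H = 447.1 HV × 9.807 MPa/HV = 4385 MPa = 4.385e+09 Pa.
Working in SI base units: W = 3921 N, H = 4.385e+09 Pa, K = 1.679e-06.
Apply Archard: V = K·W·L/H = 1.679e-06 · 3921 · 28.62 / 4.385e+09 = 4.297e-11 m³.

value=4.297e-11 m^3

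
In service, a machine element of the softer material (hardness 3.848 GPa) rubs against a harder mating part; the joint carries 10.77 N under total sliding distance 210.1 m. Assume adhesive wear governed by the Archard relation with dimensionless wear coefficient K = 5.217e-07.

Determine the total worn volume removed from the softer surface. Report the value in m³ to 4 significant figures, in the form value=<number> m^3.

value=3.068e-13 m^3

The intermediates appear rounded. Every step holds full float precision — rounded once at the end: four significant figures.
Convert: Hardness H = 3.848 GPa = 3.848e+09 Pa.
Collected in SI base units: W = 10.77 N, H = 3.848e+09 Pa, K = 5.217e-07.
Archard relation: V = K·W·L/H = 5.217e-07 · 10.77 · 210.1 / 3.848e+09 = 3.068e-13 m³.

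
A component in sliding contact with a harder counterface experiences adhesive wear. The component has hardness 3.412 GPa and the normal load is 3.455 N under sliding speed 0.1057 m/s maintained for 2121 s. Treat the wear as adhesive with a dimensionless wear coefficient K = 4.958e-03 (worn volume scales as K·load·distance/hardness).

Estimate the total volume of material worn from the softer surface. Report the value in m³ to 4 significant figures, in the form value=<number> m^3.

Intermediates are displayed rounded; each operation keeps full float precision, and one final rounding to 4 significant digits.
Convert: The distance L = v·t = 0.1057 m/s × 2121 s = 224.2 m.
Convert: Hardness H = 3.412 GPa = 3.412e+09 Pa.
SI base units throughout: W = 3.455 N, H = 3.412e+09 Pa, K = 4.958e-03.
By Archard's law, V = K·W·L/H = 4.958e-03 · 3.455 · 224.2 / 3.412e+09 = 1.126e-09 m³.

value=1.126e-09 m^3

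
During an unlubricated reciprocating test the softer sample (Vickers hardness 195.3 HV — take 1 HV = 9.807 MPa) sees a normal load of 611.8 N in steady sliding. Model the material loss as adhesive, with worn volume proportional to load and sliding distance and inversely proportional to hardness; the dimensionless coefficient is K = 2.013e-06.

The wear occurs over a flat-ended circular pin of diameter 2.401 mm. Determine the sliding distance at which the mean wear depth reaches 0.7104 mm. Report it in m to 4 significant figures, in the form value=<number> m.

Each operation keeps full precision; intermediates are printed rounded; one last rounding, at 4 significant figures.
Hardness H = 195.3 HV × 9.807 MPa/HV = 1915 MPa = 1.915e+09 Pa.
Pin diameter d = 2.401 mm = 0.002401 m. Contact area A = π·d²/4 = π·(0.002401 m)²/4 = 4.528e-06 m².
Depth limit h_lim = 0.7104 mm = 7.104e-04 m.
Restated in SI base units: W = 611.8 N, H = 1.915e+09 Pa, K = 2.013e-06.
At the depth limit, V_lim = h_lim·A = 7.104e-04 · 4.528e-06 = 3.216e-09 m³.
Inverting, life L = V_lim·H/(K·W) = 3.216e-09 · 1.915e+09 / (2.013e-06 · 611.8) = 5002 m.

value=5002 m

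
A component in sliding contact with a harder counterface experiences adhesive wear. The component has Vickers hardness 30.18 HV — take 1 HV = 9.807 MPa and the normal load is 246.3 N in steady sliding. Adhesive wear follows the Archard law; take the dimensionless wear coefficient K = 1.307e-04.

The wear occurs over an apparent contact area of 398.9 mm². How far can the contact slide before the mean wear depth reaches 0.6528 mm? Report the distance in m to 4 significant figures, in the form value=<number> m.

value=2394 m

The computation keeps exact precision. Intermediate values are displayed rounded; rounded once at the end, at 4 significant digits.
Hardness H = 30.18 HV × 9.807 MPa/HV = 296.0 MPa = 2.960e+08 Pa.
Contact area A = 398.9 mm² = 3.989e-04 m².
Depth limit h_lim = 0.6528 mm = 6.528e-04 m.
Expressed in SI base units: W = 246.3 N, H = 2.960e+08 Pa, K = 1.307e-04.
Limit volume V_lim = h_lim·A = 6.528e-04 · 3.989e-04 = 2.604e-07 m³.
Life L = V_lim·H/(K·W) = 2.604e-07 · 2.960e+08 / (1.307e-04 · 246.3) = 2394 m.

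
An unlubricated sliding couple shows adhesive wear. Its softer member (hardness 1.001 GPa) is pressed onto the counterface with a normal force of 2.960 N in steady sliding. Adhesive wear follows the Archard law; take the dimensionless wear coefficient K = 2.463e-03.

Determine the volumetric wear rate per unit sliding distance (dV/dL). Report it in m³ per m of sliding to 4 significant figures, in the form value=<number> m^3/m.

Every step carries full float precision — the intermediates are shown rounded; one final rounding: 4 significant figures.
Hardness H = 1.001 GPa = 1.001e+09 Pa.
In SI base units, W = 2.960 N, H = 1.001e+09 Pa, K = 2.463e-03.
The wear rate dV/dL = K·W/H — distance-free: 2.463e-03 · 2.960 / 1.001e+09 = 7.283e-12 m³/m.

value=7.283e-12 m^3/m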